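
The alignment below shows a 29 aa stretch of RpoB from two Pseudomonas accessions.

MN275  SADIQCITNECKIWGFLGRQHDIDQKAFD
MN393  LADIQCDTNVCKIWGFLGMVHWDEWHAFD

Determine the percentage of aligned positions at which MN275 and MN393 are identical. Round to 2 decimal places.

Mismatches occur at site 1 (S/L), site 7 (I/D), site 10 (E/V), site 19 (R/M), site 20 (Q/V), site 22 (D/W), site 23 (I/D), site 24 (D/E), site 25 (Q/W), site 26 (K/H).
19 of the 29 sites match, so the percent identity is 19/29 × 100 = 65.52%.

65.52%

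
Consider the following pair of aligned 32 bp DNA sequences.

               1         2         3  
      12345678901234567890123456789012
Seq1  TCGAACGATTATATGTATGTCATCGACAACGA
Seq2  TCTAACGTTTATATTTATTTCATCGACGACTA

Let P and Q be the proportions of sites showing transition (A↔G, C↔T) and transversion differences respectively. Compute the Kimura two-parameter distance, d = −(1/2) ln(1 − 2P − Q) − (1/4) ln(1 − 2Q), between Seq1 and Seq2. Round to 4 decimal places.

0.2171

Mismatches occur at site 3 (G↔T, transversion), site 8 (A↔T, transversion), site 15 (G↔T, transversion), site 19 (G↔T, transversion), site 28 (A↔G, transition), site 31 (G↔T, transversion).
Of the 6 differences, 1 transition and 5 transversions over 32 sites: P = 1/32 = 0.031250, Q = 5/32 = 0.156250.
d = −0.5·ln(0.781250) − 0.25·ln(0.687500) = −0.5·(-0.246860) − 0.25·(-0.374693) = 0.2171.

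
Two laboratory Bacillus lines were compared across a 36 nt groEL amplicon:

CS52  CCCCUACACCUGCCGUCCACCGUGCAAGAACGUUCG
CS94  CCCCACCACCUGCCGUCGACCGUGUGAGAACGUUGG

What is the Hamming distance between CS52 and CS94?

6

Mismatches occur at site 5 (U→A), site 6 (A→C), site 18 (C→G), site 25 (C→U), site 26 (A→G), site 35 (C→G).
That gives 6 mismatches out of 36 aligned sites, so the Hamming distance is 6.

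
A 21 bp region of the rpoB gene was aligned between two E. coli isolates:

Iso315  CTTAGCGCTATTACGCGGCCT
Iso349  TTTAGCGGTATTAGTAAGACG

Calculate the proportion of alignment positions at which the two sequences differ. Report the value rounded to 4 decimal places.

0.3810

Mismatches occur at site 1 (C/T), site 8 (C/G), site 14 (C/G), site 15 (G/T), site 16 (C/A), site 17 (G/A), site 19 (C/A), site 21 (T/G).
There are 8 differences over 21 sites, so p = 8/21 = 0.3810.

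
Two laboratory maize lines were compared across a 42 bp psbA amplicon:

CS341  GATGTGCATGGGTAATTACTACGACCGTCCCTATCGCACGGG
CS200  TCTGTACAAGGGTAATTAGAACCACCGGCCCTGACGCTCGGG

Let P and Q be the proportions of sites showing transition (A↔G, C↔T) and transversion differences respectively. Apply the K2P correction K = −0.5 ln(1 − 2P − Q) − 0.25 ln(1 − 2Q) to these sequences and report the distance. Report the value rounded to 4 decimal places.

Differing sites — 1:G/T (Tv); 2:A/C (Tv); 6:G/A (Ti); 9:T/A (Tv); 19:C/G (Tv); 20:T/A (Tv); 23:G/C (Tv); 28:T/G (Tv); 33:A/G (Ti); 34:T/A (Tv); 38:A/T (Tv).
Of the 11 differences, 2 transitions and 9 transversions over 42 sites: P = 2/42 = 0.047619, Q = 9/42 = 0.214286.
d = −0.5·ln(0.690476) − 0.25·ln(0.571428) = −0.5·(-0.370374) − 0.25·(-0.559617) = 0.3251.

0.3251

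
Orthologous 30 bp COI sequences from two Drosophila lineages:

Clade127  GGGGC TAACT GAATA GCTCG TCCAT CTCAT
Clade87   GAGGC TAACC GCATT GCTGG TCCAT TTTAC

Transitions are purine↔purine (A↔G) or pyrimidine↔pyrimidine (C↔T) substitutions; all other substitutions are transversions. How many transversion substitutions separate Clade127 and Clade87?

Mismatches occur at site 2 (G→A, transition), site 10 (T→C, transition), site 12 (A→C, transversion), site 15 (A→T, transversion), site 19 (C→G, transversion), site 26 (C→T, transition), site 28 (C→T, transition), site 30 (T→C, transition).
Of the 8 differences, 5 transitions and 3 transversions, so the answer is 3.

3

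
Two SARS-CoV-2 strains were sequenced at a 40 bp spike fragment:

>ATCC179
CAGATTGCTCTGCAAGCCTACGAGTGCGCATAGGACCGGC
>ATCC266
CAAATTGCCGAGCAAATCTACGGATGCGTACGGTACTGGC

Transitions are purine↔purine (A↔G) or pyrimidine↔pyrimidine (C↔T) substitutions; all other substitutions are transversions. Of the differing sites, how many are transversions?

The sequences differ at positions 3 (G/A, transition), 9 (T/C, transition), 10 (C/G, transversion), 11 (T/A, transversion), 16 (G/A, transition), 17 (C/T, transition), 23 (A/G, transition), 24 (G/A, transition), 29 (C/T, transition), 31 (T/C, transition), 32 (A/G, transition), 34 (G/T, transversion), 37 (C/T, transition).
Of the 13 differences, 10 transitions and 3 transversions, so the answer is 3.

3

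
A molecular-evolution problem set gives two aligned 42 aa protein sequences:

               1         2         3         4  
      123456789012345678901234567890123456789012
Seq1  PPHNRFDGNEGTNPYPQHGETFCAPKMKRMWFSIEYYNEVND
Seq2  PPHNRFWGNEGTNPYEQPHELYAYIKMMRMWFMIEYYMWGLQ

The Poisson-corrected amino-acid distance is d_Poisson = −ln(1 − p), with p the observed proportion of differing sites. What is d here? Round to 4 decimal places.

0.4796

The sequences differ at positions 7 (D/W), 16 (P/E), 18 (H/P), 19 (G/H), 21 (T/L), 22 (F/Y), 23 (C/A), 24 (A/Y), 25 (P/I), 28 (K/M), 33 (S/M), 38 (N/M), 39 (E/W), 40 (V/G), 41 (N/L), 42 (D/Q).
p = 16/42 = 0.380952.
d = −ln(1 − 0.380952) = −ln(0.619048) = 0.4796.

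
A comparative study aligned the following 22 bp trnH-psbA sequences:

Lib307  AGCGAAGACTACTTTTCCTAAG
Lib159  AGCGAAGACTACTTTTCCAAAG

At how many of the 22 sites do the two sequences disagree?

1

The sequences differ at position 19 (T/A).
That gives 1 mismatch out of 22 aligned sites, so the Hamming distance is 1.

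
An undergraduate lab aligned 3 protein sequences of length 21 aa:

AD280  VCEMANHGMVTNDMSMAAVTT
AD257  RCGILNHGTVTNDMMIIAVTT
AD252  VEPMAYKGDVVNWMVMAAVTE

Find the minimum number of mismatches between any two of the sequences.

Pairwise Hamming distances:
  AD280 vs AD257: 8
  AD280 vs AD252: 9
  AD257 vs AD252: 14
The smallest is 8, between AD280 and AD257.

8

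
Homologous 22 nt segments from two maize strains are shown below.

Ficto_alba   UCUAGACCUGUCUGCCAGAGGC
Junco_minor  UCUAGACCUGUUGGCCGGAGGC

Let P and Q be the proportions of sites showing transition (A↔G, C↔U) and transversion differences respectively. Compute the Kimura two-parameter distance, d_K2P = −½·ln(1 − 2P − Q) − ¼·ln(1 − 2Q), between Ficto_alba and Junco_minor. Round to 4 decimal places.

0.1527

The sequences differ at positions 12 (C/U, transition), 13 (U/G, transversion), 17 (A/G, transition).
Of the 3 differences, 2 transitions and 1 transversion over 22 sites: P = 2/22 = 0.090909, Q = 1/22 = 0.045455.
d = −0.5·ln(0.772727) − 0.25·ln(0.909090) = −0.5·(-0.257829) − 0.25·(-0.095311) = 0.1527.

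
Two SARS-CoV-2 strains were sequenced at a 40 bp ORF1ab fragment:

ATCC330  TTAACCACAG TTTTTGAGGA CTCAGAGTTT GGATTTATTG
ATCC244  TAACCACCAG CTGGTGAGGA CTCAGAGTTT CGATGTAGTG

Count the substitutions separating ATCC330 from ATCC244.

10

The sequences differ at positions 2 (T/A), 4 (A/C), 6 (C/A), 7 (A/C), 11 (T/C), 13 (T/G), 14 (T/G), 31 (G/C), 35 (T/G), 38 (T/G).
That gives 10 mismatches out of 40 aligned sites, so the Hamming distance is 10.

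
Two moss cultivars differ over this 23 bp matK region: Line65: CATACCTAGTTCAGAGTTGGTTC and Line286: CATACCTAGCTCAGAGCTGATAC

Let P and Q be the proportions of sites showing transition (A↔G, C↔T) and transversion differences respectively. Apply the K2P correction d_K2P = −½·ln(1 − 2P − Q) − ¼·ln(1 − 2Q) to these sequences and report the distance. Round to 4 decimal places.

Differing sites — 10:T/C (Ti); 17:T/C (Ti); 20:G/A (Ti); 22:T/A (Tv).
Of the 4 differences, 3 transitions and 1 transversion over 23 sites: P = 3/23 = 0.130435, Q = 1/23 = 0.043478.
d = −0.5·ln(0.695652) − 0.25·ln(0.913044) = −0.5·(-0.362906) − 0.25·(-0.090971) = 0.2042.

0.2042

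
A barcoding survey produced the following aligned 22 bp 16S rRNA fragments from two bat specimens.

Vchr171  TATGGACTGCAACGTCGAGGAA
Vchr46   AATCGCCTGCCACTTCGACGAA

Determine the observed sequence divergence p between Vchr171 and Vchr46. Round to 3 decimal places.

The sequences differ at positions 1 (T/A), 4 (G/C), 6 (A/C), 11 (A/C), 14 (G/T), 19 (G/C).
There are 6 differences over 22 sites, so p = 6/22 = 0.273.

0.273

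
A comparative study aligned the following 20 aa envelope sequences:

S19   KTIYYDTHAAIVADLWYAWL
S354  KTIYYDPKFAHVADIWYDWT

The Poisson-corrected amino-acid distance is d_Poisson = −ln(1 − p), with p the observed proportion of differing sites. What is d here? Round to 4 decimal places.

0.4308

The sequences differ at positions 7 (T/P), 8 (H/K), 9 (A/F), 11 (I/H), 15 (L/I), 18 (A/D), 20 (L/T).
p = 7/20 = 0.350000.
d = −ln(1 − 0.350000) = −ln(0.650000) = 0.4308.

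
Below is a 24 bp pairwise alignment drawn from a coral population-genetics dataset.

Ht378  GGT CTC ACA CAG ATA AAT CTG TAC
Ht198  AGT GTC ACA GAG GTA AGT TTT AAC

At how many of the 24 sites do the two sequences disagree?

Differing sites — 1:G/A; 4:C/G; 10:C/G; 13:A/G; 17:A/G; 19:C/T; 21:G/T; 22:T/A.
That gives 8 mismatches out of 24 aligned sites, so the Hamming distance is 8.

8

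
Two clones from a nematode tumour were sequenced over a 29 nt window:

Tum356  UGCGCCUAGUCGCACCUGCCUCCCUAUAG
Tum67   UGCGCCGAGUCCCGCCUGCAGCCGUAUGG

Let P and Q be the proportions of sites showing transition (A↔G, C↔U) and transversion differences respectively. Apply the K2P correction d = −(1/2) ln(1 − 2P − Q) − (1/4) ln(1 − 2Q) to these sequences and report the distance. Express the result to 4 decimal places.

Mismatches occur at site 7 (U→G, transversion), site 12 (G→C, transversion), site 14 (A→G, transition), site 20 (C→A, transversion), site 21 (U→G, transversion), site 24 (C→G, transversion), site 28 (A→G, transition).
Of the 7 differences, 2 transitions and 5 transversions over 29 sites: P = 2/29 = 0.068966, Q = 5/29 = 0.172414.
d = −0.5·ln(0.689654) − 0.25·ln(0.655172) = −0.5·(-0.371565) − 0.25·(-0.422857) = 0.2915.

0.2915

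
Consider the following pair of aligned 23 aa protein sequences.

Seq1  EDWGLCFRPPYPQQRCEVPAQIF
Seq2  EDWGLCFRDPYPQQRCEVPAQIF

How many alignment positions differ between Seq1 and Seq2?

The sequences differ at position 9 (P/D).
That gives 1 mismatch out of 23 aligned sites, so the Hamming distance is 1.

1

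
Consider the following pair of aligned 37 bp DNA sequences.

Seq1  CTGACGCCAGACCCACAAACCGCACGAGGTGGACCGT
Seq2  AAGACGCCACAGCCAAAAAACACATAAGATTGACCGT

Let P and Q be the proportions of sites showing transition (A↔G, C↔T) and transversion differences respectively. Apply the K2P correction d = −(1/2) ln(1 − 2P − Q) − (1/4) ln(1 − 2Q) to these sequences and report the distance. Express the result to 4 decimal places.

The sequences differ at positions 1 (C/A, transversion), 2 (T/A, transversion), 10 (G/C, transversion), 12 (C/G, transversion), 16 (C/A, transversion), 20 (C/A, transversion), 22 (G/A, transition), 25 (C/T, transition), 26 (G/A, transition), 29 (G/A, transition), 31 (G/T, transversion).
Of the 11 differences, 4 transitions and 7 transversions over 37 sites: P = 4/37 = 0.108108, Q = 7/37 = 0.189189.
d = −0.5·ln(0.594595) − 0.25·ln(0.621622) = −0.5·(-0.519875) − 0.25·(-0.475423) = 0.3788.

0.3788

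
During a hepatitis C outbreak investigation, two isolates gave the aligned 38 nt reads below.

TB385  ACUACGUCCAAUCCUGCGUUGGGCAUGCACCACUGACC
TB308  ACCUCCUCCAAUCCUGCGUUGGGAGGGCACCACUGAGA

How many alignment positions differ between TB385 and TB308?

Differing sites — 3:U/C; 4:A/U; 6:G/C; 24:C/A; 25:A/G; 26:U/G; 37:C/G; 38:C/A.
That gives 8 mismatches out of 38 aligned sites, so the Hamming distance is 8.

8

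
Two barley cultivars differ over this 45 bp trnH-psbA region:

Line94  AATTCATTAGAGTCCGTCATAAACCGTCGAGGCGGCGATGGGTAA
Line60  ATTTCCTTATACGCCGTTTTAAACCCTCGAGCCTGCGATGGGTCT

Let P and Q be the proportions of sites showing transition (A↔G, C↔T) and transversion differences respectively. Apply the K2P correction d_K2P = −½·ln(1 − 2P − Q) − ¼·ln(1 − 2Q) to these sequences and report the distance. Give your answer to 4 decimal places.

Differing sites — 2:A/T (Tv); 6:A/C (Tv); 10:G/T (Tv); 12:G/C (Tv); 13:T/G (Tv); 18:C/T (Ti); 19:A/T (Tv); 26:G/C (Tv); 32:G/C (Tv); 34:G/T (Tv); 44:A/C (Tv); 45:A/T (Tv).
Of the 12 differences, 1 transition and 11 transversions over 45 sites: P = 1/45 = 0.022222, Q = 11/45 = 0.244444.
d = −0.5·ln(0.711112) − 0.25·ln(0.511112) = −0.5·(-0.340925) − 0.25·(-0.671167) = 0.3383.

0.3383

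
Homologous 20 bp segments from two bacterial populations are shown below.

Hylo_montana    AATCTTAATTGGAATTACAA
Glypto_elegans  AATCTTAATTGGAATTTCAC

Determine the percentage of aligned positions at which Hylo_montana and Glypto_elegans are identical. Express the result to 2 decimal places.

Mismatches occur at site 17 (A→T), site 20 (A→C).
18 of the 20 sites match, so the percent identity is 18/20 × 100 = 90.00%.

90.00%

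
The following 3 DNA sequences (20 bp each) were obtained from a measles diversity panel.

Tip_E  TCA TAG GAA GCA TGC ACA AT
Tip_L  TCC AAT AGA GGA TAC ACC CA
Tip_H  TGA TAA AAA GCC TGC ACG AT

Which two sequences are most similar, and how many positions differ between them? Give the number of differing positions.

5

Pairwise Hamming distances:
  Tip_E vs Tip_L: 10
  Tip_E vs Tip_H: 5
  Tip_L vs Tip_H: 11
The smallest is 5, between Tip_E and Tip_H.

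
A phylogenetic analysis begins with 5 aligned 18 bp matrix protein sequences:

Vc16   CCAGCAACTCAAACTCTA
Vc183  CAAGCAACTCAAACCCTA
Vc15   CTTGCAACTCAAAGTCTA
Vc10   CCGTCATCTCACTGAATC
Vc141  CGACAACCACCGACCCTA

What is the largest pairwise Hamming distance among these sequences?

Pairwise Hamming distances:
  Vc16 vs Vc183: 2
  Vc16 vs Vc15: 3
  Vc16 vs Vc10: 9
  Vc16 vs Vc141: 8
  Vc183 vs Vc15: 4
  Vc183 vs Vc10: 10
  Vc183 vs Vc141: 7
  Vc15 vs Vc10: 9
  Vc15 vs Vc141: 10
  Vc10 vs Vc141: 13
The largest is 13, between Vc10 and Vc141.

13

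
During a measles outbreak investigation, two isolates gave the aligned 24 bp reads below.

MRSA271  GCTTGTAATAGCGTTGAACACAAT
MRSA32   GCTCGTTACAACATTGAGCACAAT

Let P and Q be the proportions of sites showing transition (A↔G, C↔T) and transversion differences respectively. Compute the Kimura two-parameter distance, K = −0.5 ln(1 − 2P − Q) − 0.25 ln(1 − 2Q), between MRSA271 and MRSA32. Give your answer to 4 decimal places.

Differing sites — 4:T/C (Ti); 7:A/T (Tv); 9:T/C (Ti); 11:G/A (Ti); 13:G/A (Ti); 18:A/G (Ti).
Of the 6 differences, 5 transitions and 1 transversion over 24 sites: P = 5/24 = 0.208333, Q = 1/24 = 0.041667.
d = −0.5·ln(0.541667) − 0.25·ln(0.916666) = −0.5·(-0.613104) − 0.25·(-0.087012) = 0.3283.

0.3283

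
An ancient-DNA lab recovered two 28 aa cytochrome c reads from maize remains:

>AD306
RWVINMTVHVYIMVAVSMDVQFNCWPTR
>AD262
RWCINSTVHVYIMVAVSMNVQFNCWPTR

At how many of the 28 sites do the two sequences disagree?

3

Differing sites — 3:V/C; 6:M/S; 19:D/N.
That gives 3 mismatches out of 28 aligned sites, so the Hamming distance is 3.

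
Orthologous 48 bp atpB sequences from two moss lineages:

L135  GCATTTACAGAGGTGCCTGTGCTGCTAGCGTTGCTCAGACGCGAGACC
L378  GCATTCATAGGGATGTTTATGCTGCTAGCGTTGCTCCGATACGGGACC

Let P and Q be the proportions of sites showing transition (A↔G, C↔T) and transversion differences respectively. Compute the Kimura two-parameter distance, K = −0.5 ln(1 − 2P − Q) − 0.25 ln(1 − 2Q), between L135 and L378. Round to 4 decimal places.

0.2983

Mismatches occur at site 6 (T→C, transition), site 8 (C→T, transition), site 11 (A→G, transition), site 13 (G→A, transition), site 16 (C→T, transition), site 17 (C→T, transition), site 19 (G→A, transition), site 37 (A→C, transversion), site 40 (C→T, transition), site 41 (G→A, transition), site 44 (A→G, transition).
Of the 11 differences, 10 transitions and 1 transversion over 48 sites: P = 10/48 = 0.208333, Q = 1/48 = 0.020833.
d = −0.5·ln(0.562501) − 0.25·ln(0.958334) = −0.5·(-0.575362) − 0.25·(-0.042559) = 0.2983.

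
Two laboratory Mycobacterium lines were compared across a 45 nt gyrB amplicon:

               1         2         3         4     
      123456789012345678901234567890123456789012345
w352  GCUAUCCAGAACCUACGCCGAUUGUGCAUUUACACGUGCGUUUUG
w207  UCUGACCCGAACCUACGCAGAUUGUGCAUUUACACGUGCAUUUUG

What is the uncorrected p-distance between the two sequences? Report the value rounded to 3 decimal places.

0.133

Mismatches occur at site 1 (G/U), site 4 (A/G), site 5 (U/A), site 8 (A/C), site 19 (C/A), site 40 (G/A).
There are 6 differences over 45 sites, so p = 6/45 = 0.133.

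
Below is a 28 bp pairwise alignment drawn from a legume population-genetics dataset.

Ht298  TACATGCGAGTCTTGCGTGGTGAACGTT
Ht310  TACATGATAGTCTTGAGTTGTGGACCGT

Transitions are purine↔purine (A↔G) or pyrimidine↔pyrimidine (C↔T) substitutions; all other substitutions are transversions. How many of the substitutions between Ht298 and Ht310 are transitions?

1

The sequences differ at positions 7 (C/A, transversion), 8 (G/T, transversion), 16 (C/A, transversion), 19 (G/T, transversion), 23 (A/G, transition), 26 (G/C, transversion), 27 (T/G, transversion).
Of the 7 differences, 1 transition and 6 transversions, so the answer is 1.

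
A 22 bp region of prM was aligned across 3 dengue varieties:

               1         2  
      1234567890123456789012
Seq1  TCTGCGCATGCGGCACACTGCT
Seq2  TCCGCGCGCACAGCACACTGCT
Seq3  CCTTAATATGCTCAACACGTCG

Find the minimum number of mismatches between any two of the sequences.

5

Pairwise Hamming distances:
  Seq1 vs Seq2: 5
  Seq1 vs Seq3: 11
  Seq2 vs Seq3: 15
The smallest is 5, between Seq1 and Seq2.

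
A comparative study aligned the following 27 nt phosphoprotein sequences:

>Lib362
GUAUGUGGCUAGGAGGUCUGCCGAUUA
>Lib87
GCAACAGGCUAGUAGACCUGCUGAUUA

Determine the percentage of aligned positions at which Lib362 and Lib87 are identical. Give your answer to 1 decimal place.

Differing sites — 2:U/C; 4:U/A; 5:G/C; 6:U/A; 13:G/U; 16:G/A; 17:U/C; 22:C/U.
19 of the 27 sites match, so the percent identity is 19/27 × 100 = 70.4%.

70.4%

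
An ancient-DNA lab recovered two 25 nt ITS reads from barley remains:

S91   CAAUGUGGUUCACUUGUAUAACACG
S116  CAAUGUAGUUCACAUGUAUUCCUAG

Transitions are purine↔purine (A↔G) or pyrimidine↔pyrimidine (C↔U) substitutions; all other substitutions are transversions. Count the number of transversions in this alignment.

5

Differing sites — 7:G/A (Ti); 14:U/A (Tv); 20:A/U (Tv); 21:A/C (Tv); 23:A/U (Tv); 24:C/A (Tv).
Of the 6 differences, 1 transition and 5 transversions, so the answer is 5.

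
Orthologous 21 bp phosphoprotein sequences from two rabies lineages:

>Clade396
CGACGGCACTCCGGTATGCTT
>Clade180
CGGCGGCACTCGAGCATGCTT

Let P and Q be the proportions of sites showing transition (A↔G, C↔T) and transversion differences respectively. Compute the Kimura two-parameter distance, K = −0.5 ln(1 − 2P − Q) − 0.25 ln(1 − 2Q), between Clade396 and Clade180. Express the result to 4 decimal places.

Differing sites — 3:A/G (Ti); 12:C/G (Tv); 13:G/A (Ti); 15:T/C (Ti).
Of the 4 differences, 3 transitions and 1 transversion over 21 sites: P = 3/21 = 0.142857, Q = 1/21 = 0.047619.
d = −0.5·ln(0.666667) − 0.25·ln(0.904762) = −0.5·(-0.405465) − 0.25·(-0.100083) = 0.2278.

0.2278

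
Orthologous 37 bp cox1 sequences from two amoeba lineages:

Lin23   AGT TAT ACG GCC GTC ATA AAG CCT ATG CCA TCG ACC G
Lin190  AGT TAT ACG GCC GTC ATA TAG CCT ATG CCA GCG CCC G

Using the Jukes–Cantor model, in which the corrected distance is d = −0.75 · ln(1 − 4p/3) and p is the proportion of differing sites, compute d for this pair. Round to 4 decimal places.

Differing sites — 19:A/T; 31:T/G; 34:A/C.
p = 3/37 = 0.081081.
d = −0.75 · ln(1 − (4/3)·0.081081) = −0.75 · ln(0.891892) = −0.75 · (-0.114410) = 0.0858.

0.0858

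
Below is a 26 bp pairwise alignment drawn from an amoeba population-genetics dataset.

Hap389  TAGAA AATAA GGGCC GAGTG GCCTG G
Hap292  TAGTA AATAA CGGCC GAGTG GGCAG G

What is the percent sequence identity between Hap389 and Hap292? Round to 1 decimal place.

Differing sites — 4:A/T; 11:G/C; 22:C/G; 24:T/A.
22 of the 26 sites match, so the percent identity is 22/26 × 100 = 84.6%.

84.6%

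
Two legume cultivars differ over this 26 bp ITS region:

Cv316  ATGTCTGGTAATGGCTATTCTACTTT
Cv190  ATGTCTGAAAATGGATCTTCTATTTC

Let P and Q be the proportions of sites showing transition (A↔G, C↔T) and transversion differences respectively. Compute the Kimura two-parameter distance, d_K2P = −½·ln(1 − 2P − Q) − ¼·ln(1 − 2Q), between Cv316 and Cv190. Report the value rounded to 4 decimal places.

0.2780

Differing sites — 8:G/A (Ti); 9:T/A (Tv); 15:C/A (Tv); 17:A/C (Tv); 23:C/T (Ti); 26:T/C (Ti).
Of the 6 differences, 3 transitions and 3 transversions over 26 sites: P = 3/26 = 0.115385, Q = 3/26 = 0.115385.
d = −0.5·ln(0.653845) − 0.25·ln(0.769230) = −0.5·(-0.424885) − 0.25·(-0.262365) = 0.2780.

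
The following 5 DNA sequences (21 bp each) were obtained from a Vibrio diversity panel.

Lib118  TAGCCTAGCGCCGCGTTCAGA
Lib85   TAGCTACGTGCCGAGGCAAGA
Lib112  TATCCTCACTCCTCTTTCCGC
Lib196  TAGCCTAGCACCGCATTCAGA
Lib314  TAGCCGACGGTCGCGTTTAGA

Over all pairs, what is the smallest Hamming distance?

2

Pairwise Hamming distances:
  Lib118 vs Lib85: 8
  Lib118 vs Lib112: 8
  Lib118 vs Lib196: 2
  Lib118 vs Lib314: 5
  Lib85 vs Lib112: 14
  Lib85 vs Lib196: 10
  Lib85 vs Lib314: 10
  Lib112 vs Lib196: 8
  Lib112 vs Lib314: 12
  Lib196 vs Lib314: 7
The smallest is 2, between Lib118 and Lib196.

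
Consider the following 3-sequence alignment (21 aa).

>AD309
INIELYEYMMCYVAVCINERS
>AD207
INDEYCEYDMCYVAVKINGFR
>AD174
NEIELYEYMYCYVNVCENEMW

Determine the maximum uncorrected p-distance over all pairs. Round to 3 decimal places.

0.619

Pairwise Hamming distances:
  AD309 vs AD207: 8
  AD309 vs AD174: 7
  AD207 vs AD174: 13
The largest is 13 mismatches, between AD207 and AD174; p = 13/21 = 0.619.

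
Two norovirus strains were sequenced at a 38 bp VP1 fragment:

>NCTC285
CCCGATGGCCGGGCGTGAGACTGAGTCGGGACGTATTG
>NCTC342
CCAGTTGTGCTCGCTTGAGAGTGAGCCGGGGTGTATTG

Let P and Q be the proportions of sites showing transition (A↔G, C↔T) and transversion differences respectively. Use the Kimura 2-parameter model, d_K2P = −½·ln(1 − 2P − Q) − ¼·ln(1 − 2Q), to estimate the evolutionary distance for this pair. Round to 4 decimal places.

0.3664

Mismatches occur at site 3 (C→A, transversion), site 5 (A→T, transversion), site 8 (G→T, transversion), site 9 (C→G, transversion), site 11 (G→T, transversion), site 12 (G→C, transversion), site 15 (G→T, transversion), site 21 (C→G, transversion), site 26 (T→C, transition), site 31 (A→G, transition), site 32 (C→T, transition).
Of the 11 differences, 3 transitions and 8 transversions over 38 sites: P = 3/38 = 0.078947, Q = 8/38 = 0.210526.
d = −0.5·ln(0.631580) − 0.25·ln(0.578948) = −0.5·(-0.459531) − 0.25·(-0.546543) = 0.3664.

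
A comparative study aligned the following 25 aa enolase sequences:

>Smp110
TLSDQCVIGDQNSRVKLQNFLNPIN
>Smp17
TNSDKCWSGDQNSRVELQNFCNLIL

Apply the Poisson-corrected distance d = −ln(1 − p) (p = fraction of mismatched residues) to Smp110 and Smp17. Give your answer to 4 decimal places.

Mismatches occur at site 2 (L/N), site 5 (Q/K), site 7 (V/W), site 8 (I/S), site 16 (K/E), site 21 (L/C), site 23 (P/L), site 25 (N/L).
p = 8/25 = 0.320000.
d = −ln(1 − 0.320000) = −ln(0.680000) = 0.3857.

0.3857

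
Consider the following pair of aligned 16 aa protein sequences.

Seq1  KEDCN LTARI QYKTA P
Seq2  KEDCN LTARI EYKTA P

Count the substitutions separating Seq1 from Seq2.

1

Differing sites — 11:Q/E.
That gives 1 mismatch out of 16 aligned sites, so the Hamming distance is 1.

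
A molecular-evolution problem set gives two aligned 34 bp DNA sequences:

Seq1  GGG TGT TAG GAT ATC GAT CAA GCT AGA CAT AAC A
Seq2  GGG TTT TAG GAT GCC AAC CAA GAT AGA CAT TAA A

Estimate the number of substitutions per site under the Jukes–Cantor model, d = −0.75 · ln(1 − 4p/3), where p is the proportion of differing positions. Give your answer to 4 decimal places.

Differing sites — 5:G/T; 13:A/G; 14:T/C; 16:G/A; 18:T/C; 23:C/A; 31:A/T; 33:C/A.
p = 8/34 = 0.235294.
d = −0.75 · ln(1 − (4/3)·0.235294) = −0.75 · ln(0.686275) = −0.75 · (-0.376477) = 0.2824.

0.2824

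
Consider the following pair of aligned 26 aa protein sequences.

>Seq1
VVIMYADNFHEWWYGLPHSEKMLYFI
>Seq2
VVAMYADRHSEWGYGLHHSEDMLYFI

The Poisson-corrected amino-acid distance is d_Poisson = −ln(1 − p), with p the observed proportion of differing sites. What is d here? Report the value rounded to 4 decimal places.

The sequences differ at positions 3 (I/A), 8 (N/R), 9 (F/H), 10 (H/S), 13 (W/G), 17 (P/H), 21 (K/D).
p = 7/26 = 0.269231.
d = −ln(1 − 0.269231) = −ln(0.730769) = 0.3137.

0.3137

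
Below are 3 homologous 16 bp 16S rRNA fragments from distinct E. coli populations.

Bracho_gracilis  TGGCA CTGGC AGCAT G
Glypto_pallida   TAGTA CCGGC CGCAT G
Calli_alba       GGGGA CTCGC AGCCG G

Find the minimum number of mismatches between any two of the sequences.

Pairwise Hamming distances:
  Bracho_gracilis vs Glypto_pallida: 4
  Bracho_gracilis vs Calli_alba: 5
  Glypto_pallida vs Calli_alba: 8
The smallest is 4, between Bracho_gracilis and Glypto_pallida.

4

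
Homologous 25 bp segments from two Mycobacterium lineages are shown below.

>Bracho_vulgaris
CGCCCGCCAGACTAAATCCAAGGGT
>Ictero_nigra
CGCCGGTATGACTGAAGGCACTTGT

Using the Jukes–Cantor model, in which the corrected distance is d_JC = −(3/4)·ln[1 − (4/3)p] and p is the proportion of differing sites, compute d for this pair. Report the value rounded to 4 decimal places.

Mismatches occur at site 5 (C/G), site 7 (C/T), site 8 (C/A), site 9 (A/T), site 14 (A/G), site 17 (T/G), site 18 (C/G), site 21 (A/C), site 22 (G/T), site 23 (G/T).
p = 10/25 = 0.400000.
d = −0.75 · ln(1 − (4/3)·0.400000) = −0.75 · ln(0.466667) = −0.75 · (-0.762139) = 0.5716.

0.5716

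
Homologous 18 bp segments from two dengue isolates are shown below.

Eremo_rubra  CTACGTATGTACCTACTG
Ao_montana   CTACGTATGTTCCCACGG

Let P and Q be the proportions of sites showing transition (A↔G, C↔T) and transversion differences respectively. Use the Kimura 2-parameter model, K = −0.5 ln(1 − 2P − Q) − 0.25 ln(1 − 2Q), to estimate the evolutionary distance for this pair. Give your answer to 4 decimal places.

The sequences differ at positions 11 (A/T, transversion), 14 (T/C, transition), 17 (T/G, transversion).
Of the 3 differences, 1 transition and 2 transversions over 18 sites: P = 1/18 = 0.055556, Q = 2/18 = 0.111111.
d = −0.5·ln(0.777777) − 0.25·ln(0.777778) = −0.5·(-0.251315) − 0.25·(-0.251314) = 0.1885.

0.1885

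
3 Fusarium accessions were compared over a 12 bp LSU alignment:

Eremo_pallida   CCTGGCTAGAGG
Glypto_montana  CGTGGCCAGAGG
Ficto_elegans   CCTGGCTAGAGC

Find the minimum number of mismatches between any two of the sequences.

1

Pairwise Hamming distances:
  Eremo_pallida vs Glypto_montana: 2
  Eremo_pallida vs Ficto_elegans: 1
  Glypto_montana vs Ficto_elegans: 3
The smallest is 1, between Eremo_pallida and Ficto_elegans.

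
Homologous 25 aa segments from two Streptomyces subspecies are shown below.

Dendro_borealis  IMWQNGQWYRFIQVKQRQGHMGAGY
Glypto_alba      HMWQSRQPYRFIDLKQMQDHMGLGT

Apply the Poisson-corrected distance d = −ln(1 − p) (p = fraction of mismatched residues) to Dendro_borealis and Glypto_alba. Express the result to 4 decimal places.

0.5108

The sequences differ at positions 1 (I/H), 5 (N/S), 6 (G/R), 8 (W/P), 13 (Q/D), 14 (V/L), 17 (R/M), 19 (G/D), 23 (A/L), 25 (Y/T).
p = 10/25 = 0.400000.
d = −ln(1 − 0.400000) = −ln(0.600000) = 0.5108.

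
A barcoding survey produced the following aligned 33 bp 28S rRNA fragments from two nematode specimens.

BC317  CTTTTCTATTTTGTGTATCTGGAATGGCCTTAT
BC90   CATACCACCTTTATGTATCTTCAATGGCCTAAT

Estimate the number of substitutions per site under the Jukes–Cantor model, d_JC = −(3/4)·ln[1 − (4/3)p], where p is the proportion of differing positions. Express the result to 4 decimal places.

Differing sites — 2:T/A; 4:T/A; 5:T/C; 7:T/A; 8:A/C; 9:T/C; 13:G/A; 21:G/T; 22:G/C; 31:T/A.
p = 10/33 = 0.303030.
d = −0.75 · ln(1 − (4/3)·0.303030) = −0.75 · ln(0.595960) = −0.75 · (-0.517582) = 0.3882.

0.3882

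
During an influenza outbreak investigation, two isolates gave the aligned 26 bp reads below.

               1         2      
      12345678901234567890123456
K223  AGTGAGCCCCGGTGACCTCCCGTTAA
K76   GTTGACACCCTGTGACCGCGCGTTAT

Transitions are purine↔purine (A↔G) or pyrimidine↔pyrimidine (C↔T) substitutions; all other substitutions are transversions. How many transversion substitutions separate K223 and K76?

The sequences differ at positions 1 (A/G, transition), 2 (G/T, transversion), 6 (G/C, transversion), 7 (C/A, transversion), 11 (G/T, transversion), 18 (T/G, transversion), 20 (C/G, transversion), 26 (A/T, transversion).
Of the 8 differences, 1 transition and 7 transversions, so the answer is 7.

7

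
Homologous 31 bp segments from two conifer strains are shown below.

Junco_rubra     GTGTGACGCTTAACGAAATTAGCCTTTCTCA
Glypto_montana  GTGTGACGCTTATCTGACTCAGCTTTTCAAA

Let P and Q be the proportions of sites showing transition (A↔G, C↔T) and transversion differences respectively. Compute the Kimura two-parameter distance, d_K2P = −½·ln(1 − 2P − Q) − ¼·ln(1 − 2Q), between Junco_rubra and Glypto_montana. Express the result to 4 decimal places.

0.3165

The sequences differ at positions 13 (A/T, transversion), 15 (G/T, transversion), 16 (A/G, transition), 18 (A/C, transversion), 20 (T/C, transition), 24 (C/T, transition), 29 (T/A, transversion), 30 (C/A, transversion).
Of the 8 differences, 3 transitions and 5 transversions over 31 sites: P = 3/31 = 0.096774, Q = 5/31 = 0.161290.
d = −0.5·ln(0.645162) − 0.25·ln(0.677420) = −0.5·(-0.438254) − 0.25·(-0.389464) = 0.3165.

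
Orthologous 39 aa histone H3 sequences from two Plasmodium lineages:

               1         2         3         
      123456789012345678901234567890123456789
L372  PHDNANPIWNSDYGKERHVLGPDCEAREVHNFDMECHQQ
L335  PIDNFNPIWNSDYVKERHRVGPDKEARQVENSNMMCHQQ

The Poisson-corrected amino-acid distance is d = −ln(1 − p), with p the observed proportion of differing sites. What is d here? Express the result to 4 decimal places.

0.3314

The sequences differ at positions 2 (H/I), 5 (A/F), 14 (G/V), 19 (V/R), 20 (L/V), 24 (C/K), 28 (E/Q), 30 (H/E), 32 (F/S), 33 (D/N), 35 (E/M).
p = 11/39 = 0.282051.
d = −ln(1 − 0.282051) = −ln(0.717949) = 0.3314.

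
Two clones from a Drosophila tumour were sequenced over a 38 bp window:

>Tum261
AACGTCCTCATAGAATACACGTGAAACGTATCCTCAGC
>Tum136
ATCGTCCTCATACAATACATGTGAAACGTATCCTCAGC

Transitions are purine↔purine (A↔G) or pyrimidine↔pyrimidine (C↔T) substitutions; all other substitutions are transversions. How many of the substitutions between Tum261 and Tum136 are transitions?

1

The sequences differ at positions 2 (A/T, transversion), 13 (G/C, transversion), 20 (C/T, transition).
Of the 3 differences, 1 transition and 2 transversions, so the answer is 1.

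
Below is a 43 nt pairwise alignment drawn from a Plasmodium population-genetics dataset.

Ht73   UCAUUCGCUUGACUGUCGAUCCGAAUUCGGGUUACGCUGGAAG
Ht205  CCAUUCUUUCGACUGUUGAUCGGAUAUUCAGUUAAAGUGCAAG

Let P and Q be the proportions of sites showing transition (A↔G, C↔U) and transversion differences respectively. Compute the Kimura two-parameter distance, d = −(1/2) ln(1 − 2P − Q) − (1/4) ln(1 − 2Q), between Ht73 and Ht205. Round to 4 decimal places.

The sequences differ at positions 1 (U/C, transition), 7 (G/U, transversion), 8 (C/U, transition), 10 (U/C, transition), 17 (C/U, transition), 22 (C/G, transversion), 25 (A/U, transversion), 26 (U/A, transversion), 28 (C/U, transition), 29 (G/C, transversion), 30 (G/A, transition), 35 (C/A, transversion), 36 (G/A, transition), 37 (C/G, transversion), 40 (G/C, transversion).
Of the 15 differences, 7 transitions and 8 transversions over 43 sites: P = 7/43 = 0.162791, Q = 8/43 = 0.186047.
d = −0.5·ln(0.488371) − 0.25·ln(0.627906) = −0.5·(-0.716680) − 0.25·(-0.465365) = 0.4747.

0.4747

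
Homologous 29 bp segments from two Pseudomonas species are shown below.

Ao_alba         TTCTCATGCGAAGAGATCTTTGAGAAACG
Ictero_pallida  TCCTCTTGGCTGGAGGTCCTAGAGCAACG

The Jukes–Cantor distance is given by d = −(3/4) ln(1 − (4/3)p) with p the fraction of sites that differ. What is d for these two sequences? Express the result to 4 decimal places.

Differing sites — 2:T/C; 6:A/T; 9:C/G; 10:G/C; 11:A/T; 12:A/G; 16:A/G; 19:T/C; 21:T/A; 25:A/C.
p = 10/29 = 0.344828.
d = −0.75 · ln(1 − (4/3)·0.344828) = −0.75 · ln(0.540229) = −0.75 · (-0.615762) = 0.4618.

0.4618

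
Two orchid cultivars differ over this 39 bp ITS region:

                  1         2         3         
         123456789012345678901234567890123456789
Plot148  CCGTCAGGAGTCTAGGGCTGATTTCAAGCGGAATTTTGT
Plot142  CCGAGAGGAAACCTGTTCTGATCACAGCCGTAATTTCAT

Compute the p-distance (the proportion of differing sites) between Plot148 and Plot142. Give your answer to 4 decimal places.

Differing sites — 4:T/A; 5:C/G; 10:G/A; 11:T/A; 13:T/C; 14:A/T; 16:G/T; 17:G/T; 23:T/C; 24:T/A; 27:A/G; 28:G/C; 31:G/T; 37:T/C; 38:G/A.
There are 15 differences over 39 sites, so p = 15/39 = 0.3846.

0.3846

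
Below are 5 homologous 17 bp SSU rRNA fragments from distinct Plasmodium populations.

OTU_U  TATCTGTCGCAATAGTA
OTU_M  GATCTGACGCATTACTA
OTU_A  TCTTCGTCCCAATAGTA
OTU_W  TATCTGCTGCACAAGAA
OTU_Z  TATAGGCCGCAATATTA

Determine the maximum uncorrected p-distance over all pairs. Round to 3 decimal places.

Pairwise Hamming distances:
  OTU_U vs OTU_M: 4
  OTU_U vs OTU_A: 4
  OTU_U vs OTU_W: 5
  OTU_U vs OTU_Z: 4
  OTU_M vs OTU_A: 8
  OTU_M vs OTU_W: 7
  OTU_M vs OTU_Z: 6
  OTU_A vs OTU_W: 9
  OTU_A vs OTU_Z: 6
  OTU_W vs OTU_Z: 7
The largest is 9 mismatches, between OTU_A and OTU_W; p = 9/17 = 0.529.

0.529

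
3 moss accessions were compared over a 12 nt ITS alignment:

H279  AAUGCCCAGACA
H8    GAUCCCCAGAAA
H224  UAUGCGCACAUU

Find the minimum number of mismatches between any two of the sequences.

Pairwise Hamming distances:
  H279 vs H8: 3
  H279 vs H224: 5
  H8 vs H224: 6
The smallest is 3, between H279 and H8.

3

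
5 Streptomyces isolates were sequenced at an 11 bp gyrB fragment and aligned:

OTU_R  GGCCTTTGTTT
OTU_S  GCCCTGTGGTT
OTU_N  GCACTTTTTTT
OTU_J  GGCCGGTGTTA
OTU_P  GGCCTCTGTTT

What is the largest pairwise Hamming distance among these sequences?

6

Pairwise Hamming distances:
  OTU_R vs OTU_S: 3
  OTU_R vs OTU_N: 3
  OTU_R vs OTU_J: 3
  OTU_R vs OTU_P: 1
  OTU_S vs OTU_N: 4
  OTU_S vs OTU_J: 4
  OTU_S vs OTU_P: 3
  OTU_N vs OTU_J: 6
  OTU_N vs OTU_P: 4
  OTU_J vs OTU_P: 3
The largest is 6, between OTU_N and OTU_J.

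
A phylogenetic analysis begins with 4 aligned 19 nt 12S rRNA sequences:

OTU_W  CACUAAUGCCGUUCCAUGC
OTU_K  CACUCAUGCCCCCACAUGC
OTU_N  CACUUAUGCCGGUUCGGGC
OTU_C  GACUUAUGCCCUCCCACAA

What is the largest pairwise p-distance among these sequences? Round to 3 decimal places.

0.474

Pairwise Hamming distances:
  OTU_W vs OTU_K: 5
  OTU_W vs OTU_N: 5
  OTU_W vs OTU_C: 7
  OTU_K vs OTU_N: 7
  OTU_K vs OTU_C: 7
  OTU_N vs OTU_C: 9
The largest is 9 mismatches, between OTU_N and OTU_C; p = 9/19 = 0.474.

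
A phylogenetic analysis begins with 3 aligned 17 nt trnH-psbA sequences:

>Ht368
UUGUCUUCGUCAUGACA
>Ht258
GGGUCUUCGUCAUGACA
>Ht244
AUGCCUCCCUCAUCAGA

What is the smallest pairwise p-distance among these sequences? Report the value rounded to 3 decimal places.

0.118

Pairwise Hamming distances:
  Ht368 vs Ht258: 2
  Ht368 vs Ht244: 6
  Ht258 vs Ht244: 7
The smallest is 2 mismatches, between Ht368 and Ht258; p = 2/17 = 0.118.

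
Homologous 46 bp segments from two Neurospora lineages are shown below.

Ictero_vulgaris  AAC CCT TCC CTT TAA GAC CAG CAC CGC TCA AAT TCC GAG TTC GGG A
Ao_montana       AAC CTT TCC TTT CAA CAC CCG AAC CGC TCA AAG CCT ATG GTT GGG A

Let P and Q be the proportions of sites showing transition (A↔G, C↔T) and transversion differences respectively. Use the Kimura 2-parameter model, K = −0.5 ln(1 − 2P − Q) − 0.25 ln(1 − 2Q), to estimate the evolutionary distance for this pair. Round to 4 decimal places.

Mismatches occur at site 5 (C/T, transition), site 10 (C/T, transition), site 13 (T/C, transition), site 16 (G/C, transversion), site 20 (A/C, transversion), site 22 (C/A, transversion), site 33 (T/G, transversion), site 34 (T/C, transition), site 36 (C/T, transition), site 37 (G/A, transition), site 38 (A/T, transversion), site 40 (T/G, transversion), site 42 (C/T, transition).
Of the 13 differences, 7 transitions and 6 transversions over 46 sites: P = 7/46 = 0.152174, Q = 6/46 = 0.130435.
d = −0.5·ln(0.565217) − 0.25·ln(0.739130) = −0.5·(-0.570546) − 0.25·(-0.302281) = 0.3608.

0.3608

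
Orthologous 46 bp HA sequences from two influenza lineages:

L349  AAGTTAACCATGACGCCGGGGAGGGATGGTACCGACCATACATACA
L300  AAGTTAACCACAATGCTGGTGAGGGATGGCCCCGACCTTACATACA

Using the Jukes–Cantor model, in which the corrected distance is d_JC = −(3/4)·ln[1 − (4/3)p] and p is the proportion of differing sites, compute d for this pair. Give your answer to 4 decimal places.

0.1979

Mismatches occur at site 11 (T↔C), site 12 (G↔A), site 14 (C↔T), site 17 (C↔T), site 20 (G↔T), site 30 (T↔C), site 31 (A↔C), site 38 (A↔T).
p = 8/46 = 0.173913.
d = −0.75 · ln(1 − (4/3)·0.173913) = −0.75 · ln(0.768116) = −0.75 · (-0.263815) = 0.1979.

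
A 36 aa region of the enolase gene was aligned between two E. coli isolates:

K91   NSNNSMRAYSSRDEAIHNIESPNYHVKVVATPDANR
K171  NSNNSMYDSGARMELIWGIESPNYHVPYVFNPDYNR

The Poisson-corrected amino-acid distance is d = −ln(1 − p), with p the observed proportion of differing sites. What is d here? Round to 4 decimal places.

Mismatches occur at site 7 (R/Y), site 8 (A/D), site 9 (Y/S), site 10 (S/G), site 11 (S/A), site 13 (D/M), site 15 (A/L), site 17 (H/W), site 18 (N/G), site 27 (K/P), site 28 (V/Y), site 30 (A/F), site 31 (T/N), site 34 (A/Y).
p = 14/36 = 0.388889.
d = −ln(1 − 0.388889) = −ln(0.611111) = 0.4925.

0.4925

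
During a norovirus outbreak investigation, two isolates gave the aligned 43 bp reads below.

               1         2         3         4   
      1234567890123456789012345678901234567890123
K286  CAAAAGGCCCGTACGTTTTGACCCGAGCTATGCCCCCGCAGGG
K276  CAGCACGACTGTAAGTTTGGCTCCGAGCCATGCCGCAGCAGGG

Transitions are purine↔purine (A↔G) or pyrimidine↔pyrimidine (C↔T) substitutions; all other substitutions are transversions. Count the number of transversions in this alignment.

Mismatches occur at site 3 (A/G, transition), site 4 (A/C, transversion), site 6 (G/C, transversion), site 8 (C/A, transversion), site 10 (C/T, transition), site 14 (C/A, transversion), site 19 (T/G, transversion), site 21 (A/C, transversion), site 22 (C/T, transition), site 29 (T/C, transition), site 35 (C/G, transversion), site 37 (C/A, transversion).
Of the 12 differences, 4 transitions and 8 transversions, so the answer is 8.

8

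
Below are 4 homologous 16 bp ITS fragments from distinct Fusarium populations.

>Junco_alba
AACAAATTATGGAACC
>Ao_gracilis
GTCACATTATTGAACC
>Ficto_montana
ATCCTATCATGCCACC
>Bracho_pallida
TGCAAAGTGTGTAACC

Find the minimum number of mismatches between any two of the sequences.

4

Pairwise Hamming distances:
  Junco_alba vs Ao_gracilis: 4
  Junco_alba vs Ficto_montana: 6
  Junco_alba vs Bracho_pallida: 5
  Ao_gracilis vs Ficto_montana: 7
  Ao_gracilis vs Bracho_pallida: 7
  Ficto_montana vs Bracho_pallida: 9
The smallest is 4, between Junco_alba and Ao_gracilis.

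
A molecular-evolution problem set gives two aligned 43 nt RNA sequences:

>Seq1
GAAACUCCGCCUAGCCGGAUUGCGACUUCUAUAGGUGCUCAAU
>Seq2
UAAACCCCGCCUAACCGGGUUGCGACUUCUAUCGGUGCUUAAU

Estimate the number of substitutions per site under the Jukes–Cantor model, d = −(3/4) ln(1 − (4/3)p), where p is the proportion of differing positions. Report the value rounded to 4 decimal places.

0.1544

The sequences differ at positions 1 (G/U), 6 (U/C), 14 (G/A), 19 (A/G), 33 (A/C), 40 (C/U).
p = 6/43 = 0.139535.
d = −0.75 · ln(1 − (4/3)·0.139535) = −0.75 · ln(0.813953) = −0.75 · (-0.205853) = 0.1544.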